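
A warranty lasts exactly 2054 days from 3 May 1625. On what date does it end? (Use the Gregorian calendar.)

December 17, 1630

+365 (one year) → May 3, 1626 (1689 left).
+365 (one year) → May 3, 1627 (1324 left).
+366 (one year; includes Feb 29, 1628) → May 3, 1628 (958 left).
+365 (one year) → May 3, 1629 (593 left).
+365 (one year) → May 3, 1630 (228 left).
May has 31 days: +29 → Jun 1, 1630 (199 left).
Jun has 30 days: +30 → Jul 1, 1630 (169 left).
Jul has 31 days: +31 → Aug 1, 1630 (138 left).
Aug has 31 days: +31 → Sep 1, 1630 (107 left).
Sep has 30 days: +30 → Oct 1, 1630 (77 left).
Oct has 31 days: +31 → Nov 1, 1630 (46 left).
Nov has 30 days: +30 → Dec 1, 1630 (16 left).
+16 → Dec 17, 1630.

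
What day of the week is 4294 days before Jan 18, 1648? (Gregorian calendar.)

Wednesday

First find the weekday of Jan 18, 1648. Doomsday rule: the anchor day for the 1600s is Tuesday. For year 48: 48÷12 = 4 r 0, and 0÷4 = 0, so 4+0+0 = 4.
Tuesday + 4 ≡ Saturday — that's 1648's doomsday.
In January the doomsday date is Jan 4 (1648 is a leap year (divisible by 4)).
Jan 18 is 14 days after Jan 4; 14 mod 7 = 0, so Saturday + 0 = Saturday.
4294 mod 7 = 3, so 4294 days before a Saturday is Saturday − 3 = Wednesday.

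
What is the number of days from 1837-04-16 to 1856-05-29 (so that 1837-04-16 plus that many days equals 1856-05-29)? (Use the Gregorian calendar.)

Apr 16, 1837 → Apr 16, 1838: 365 days.
Apr 16, 1838 → Apr 16, 1839: 365 days.
Apr 16, 1839 → Apr 16, 1840: 366 days (Feb 29, 1840 is in that span).
Apr 16, 1840 → Apr 16, 1841: 365 days.
Apr 16, 1841 → Apr 16, 1842: 365 days.
Apr 16, 1842 → Apr 16, 1843: 365 days.
Apr 16, 1843 → Apr 16, 1844: 366 days (Feb 29, 1844 is in that span).
Apr 16, 1844 → Apr 16, 1845: 365 days.
Apr 16, 1845 → Apr 16, 1846: 365 days.
Apr 16, 1846 → Apr 16, 1847: 365 days.
Apr 16, 1847 → Apr 16, 1848: 366 days (Feb 29, 1848 is in that span).
Apr 16, 1848 → Apr 16, 1849: 365 days.
Apr 16, 1849 → Apr 16, 1850: 365 days.
Apr 16, 1850 → Apr 16, 1851: 365 days.
Apr 16, 1851 → Apr 16, 1852: 366 days (Feb 29, 1852 is in that span).
Apr 16, 1852 → Apr 16, 1853: 365 days.
Apr 16, 1853 → Apr 16, 1854: 365 days.
Apr 16, 1854 → Apr 16, 1855: 365 days.
Apr 16, 1855 → Apr 16, 1856: 366 days (Feb 29, 1856 is in that span).
Apr 16, 1856 → May 16, 1856: 30 days (April has 30).
May 16, 1856 → May 29, 1856: 13 days.
Total: 6983 days.

6983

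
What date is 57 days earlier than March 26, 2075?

−26 → Feb 28, 2075 (end of Feb, 28 days; 31 left).
−28 → Jan 31, 2075 (end of Jan, 31 days; 3 left).
−3 → Jan 28, 2075.

January 28, 2075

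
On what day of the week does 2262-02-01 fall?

Doomsday rule: the anchor day for the 2200s is Friday. For year 62: 62÷12 = 5 r 2, and 2÷4 = 0, so 5+2+0 = 7.
Friday + 7 ≡ Friday — that's 2262's doomsday.
In February the doomsday date is Feb 28 (2262 is not a leap year).
Feb 1 is 27 days before Feb 28; 27 mod 7 = 6, so Friday − 6 = Saturday.

Saturday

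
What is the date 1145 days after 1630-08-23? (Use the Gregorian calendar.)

+365 (one year) → Aug 23, 1631 (780 left).
+366 (one year; includes Feb 29, 1632) → Aug 23, 1632 (414 left).
+365 (one year) → Aug 23, 1633 (49 left).
Aug has 31 days: +9 → Sep 1, 1633 (40 left).
Sep has 30 days: +30 → Oct 1, 1633 (10 left).
+10 → Oct 11, 1633.

October 11, 1633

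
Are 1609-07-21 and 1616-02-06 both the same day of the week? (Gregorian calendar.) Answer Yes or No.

No

From Jul 21, 1609 to Feb 6, 1616 is 2391 days.
2391 mod 7 = 4, so they are different weekdays.
(Jul 21, 1609 is a Tuesday; Feb 6, 1616 is a Saturday.)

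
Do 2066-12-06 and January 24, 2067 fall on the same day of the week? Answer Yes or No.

From Dec 6, 2066 to Jan 24, 2067 is 49 days.
49 mod 7 = 0, so they are the same weekday.
(Dec 6, 2066 is a Monday; Jan 24, 2067 is a Monday.)

Yes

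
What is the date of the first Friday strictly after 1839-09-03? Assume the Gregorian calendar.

September 6, 1839

Sep 3, 1839 is a Tuesday.
From Tuesday to the next Friday is 3 days.
Sep 3, 1839 + 3 = Sep 6, 1839.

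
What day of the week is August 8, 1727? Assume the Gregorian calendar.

Doomsday rule: the anchor day for the 1700s is Sunday. For year 27: 27÷12 = 2 r 3, and 3÷4 = 0, so 2+3+0 = 5.
Sunday + 5 ≡ Friday — that's 1727's doomsday.
In August the doomsday date is Aug 8.
Aug 8 is the doomsday itself: Friday.

Friday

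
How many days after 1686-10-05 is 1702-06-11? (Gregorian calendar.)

Oct 5, 1686 → Oct 5, 1687: 365 days.
Oct 5, 1687 → Oct 5, 1688: 366 days (Feb 29, 1688 is in that span).
Oct 5, 1688 → Oct 5, 1689: 365 days.
Oct 5, 1689 → Oct 5, 1690: 365 days.
Oct 5, 1690 → Oct 5, 1691: 365 days.
Oct 5, 1691 → Oct 5, 1692: 366 days (Feb 29, 1692 is in that span).
Oct 5, 1692 → Oct 5, 1693: 365 days.
Oct 5, 1693 → Oct 5, 1694: 365 days.
Oct 5, 1694 → Oct 5, 1695: 365 days.
Oct 5, 1695 → Oct 5, 1696: 366 days (Feb 29, 1696 is in that span).
Oct 5, 1696 → Oct 5, 1697: 365 days.
Oct 5, 1697 → Oct 5, 1698: 365 days.
Oct 5, 1698 → Oct 5, 1699: 365 days.
Oct 5, 1699 → Oct 5, 1700: 365 days.
Oct 5, 1700 → Oct 5, 1701: 365 days.
Oct 5, 1701 → Nov 5, 1701: 31 days (October has 31).
Nov 5, 1701 → Dec 5, 1701: 30 days (November has 30).
Dec 5, 1701 → Jan 5, 1702: 31 days (December has 31).
Jan 5, 1702 → Feb 5, 1702: 31 days (January has 31).
Feb 5, 1702 → Mar 5, 1702: 28 days (February has 28).
Mar 5, 1702 → Apr 5, 1702: 31 days (March has 31).
Apr 5, 1702 → May 5, 1702: 30 days (April has 30).
May 5, 1702 → Jun 5, 1702: 31 days (May has 31).
Jun 5, 1702 → Jun 11, 1702: 6 days.
Total: 5727 days.

5727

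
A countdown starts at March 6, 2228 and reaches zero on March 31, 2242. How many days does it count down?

Mar 6, 2228 → Mar 6, 2229: 365 days.
Mar 6, 2229 → Mar 6, 2230: 365 days.
Mar 6, 2230 → Mar 6, 2231: 365 days.
Mar 6, 2231 → Mar 6, 2232: 366 days (Feb 29, 2232 is in that span).
Mar 6, 2232 → Mar 6, 2233: 365 days.
Mar 6, 2233 → Mar 6, 2234: 365 days.
Mar 6, 2234 → Mar 6, 2235: 365 days.
Mar 6, 2235 → Mar 6, 2236: 366 days (Feb 29, 2236 is in that span).
Mar 6, 2236 → Mar 6, 2237: 365 days.
Mar 6, 2237 → Mar 6, 2238: 365 days.
Mar 6, 2238 → Mar 6, 2239: 365 days.
Mar 6, 2239 → Mar 6, 2240: 366 days (Feb 29, 2240 is in that span).
Mar 6, 2240 → Mar 6, 2241: 365 days.
Mar 6, 2241 → Apr 6, 2241: 31 days (March has 31).
Apr 6, 2241 → May 6, 2241: 30 days (April has 30).
May 6, 2241 → Jun 6, 2241: 31 days (May has 31).
Jun 6, 2241 → Jul 6, 2241: 30 days (June has 30).
Jul 6, 2241 → Aug 6, 2241: 31 days (July has 31).
Aug 6, 2241 → Sep 6, 2241: 31 days (August has 31).
Sep 6, 2241 → Oct 6, 2241: 30 days (September has 30).
Oct 6, 2241 → Nov 6, 2241: 31 days (October has 31).
Nov 6, 2241 → Dec 6, 2241: 30 days (November has 30).
Dec 6, 2241 → Jan 6, 2242: 31 days (December has 31).
Jan 6, 2242 → Feb 6, 2242: 31 days (January has 31).
Feb 6, 2242 → Mar 6, 2242: 28 days (February has 28).
Mar 6, 2242 → Mar 31, 2242: 25 days.
Total: 5138 days.

5138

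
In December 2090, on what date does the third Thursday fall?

December 21, 2090

December 1, 2090 is a Friday.
The first Thursday is therefore December 7 (6 days later).
The third Thursday is 7 + 2×7 = December 21.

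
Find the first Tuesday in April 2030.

April 2, 2030

April 1, 2030 is a Monday.
The first Tuesday is therefore April 2 (1 days later).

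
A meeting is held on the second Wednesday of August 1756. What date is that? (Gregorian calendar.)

August 1, 1756 is a Sunday.
The first Wednesday is therefore August 4 (3 days later).
The second Wednesday is 4 + 1×7 = August 11.

August 11, 1756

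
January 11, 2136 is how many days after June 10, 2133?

Jun 10, 2133 → Jun 10, 2134: 365 days.
Jun 10, 2134 → Jun 10, 2135: 365 days.
Jun 10, 2135 → Jul 10, 2135: 30 days (June has 30).
Jul 10, 2135 → Aug 10, 2135: 31 days (July has 31).
Aug 10, 2135 → Sep 10, 2135: 31 days (August has 31).
Sep 10, 2135 → Oct 10, 2135: 30 days (September has 30).
Oct 10, 2135 → Nov 10, 2135: 31 days (October has 31).
Nov 10, 2135 → Dec 10, 2135: 30 days (November has 30).
Dec 10, 2135 → Jan 10, 2136: 31 days (December has 31).
Jan 10, 2136 → Jan 11, 2136: 1 days.
Total: 945 days.

945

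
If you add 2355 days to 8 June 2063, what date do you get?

+366 (one year; includes Feb 29, 2064) → Jun 8, 2064 (1989 left).
+365 (one year) → Jun 8, 2065 (1624 left).
+365 (one year) → Jun 8, 2066 (1259 left).
+365 (one year) → Jun 8, 2067 (894 left).
+366 (one year; includes Feb 29, 2068) → Jun 8, 2068 (528 left).
+365 (one year) → Jun 8, 2069 (163 left).
Jun has 30 days: +23 → Jul 1, 2069 (140 left).
Jul has 31 days: +31 → Aug 1, 2069 (109 left).
Aug has 31 days: +31 → Sep 1, 2069 (78 left).
Sep has 30 days: +30 → Oct 1, 2069 (48 left).
Oct has 31 days: +31 → Nov 1, 2069 (17 left).
+17 → Nov 18, 2069.

November 18, 2069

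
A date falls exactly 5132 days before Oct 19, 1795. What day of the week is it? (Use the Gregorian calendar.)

Sunday

Oct 19, 1795 is a Monday.
5132 mod 7 = 1, so 5132 days before a Monday is Monday − 1 = Sunday.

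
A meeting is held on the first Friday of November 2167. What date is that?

November 1, 2167 is a Sunday.
The first Friday is therefore November 6 (5 days later).

November 6, 2167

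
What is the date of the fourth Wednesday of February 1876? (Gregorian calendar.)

February 1, 1876 is a Tuesday.
The first Wednesday is therefore February 2 (1 days later).
The fourth Wednesday is 2 + 3×7 = February 23.

February 23, 1876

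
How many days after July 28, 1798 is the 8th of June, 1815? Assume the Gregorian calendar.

6158

Jul 28, 1798 → Jul 28, 1799: 365 days.
Jul 28, 1799 → Jul 28, 1800: 365 days.
Jul 28, 1800 → Jul 28, 1801: 365 days.
Jul 28, 1801 → Jul 28, 1802: 365 days.
Jul 28, 1802 → Jul 28, 1803: 365 days.
Jul 28, 1803 → Jul 28, 1804: 366 days (Feb 29, 1804 is in that span).
Jul 28, 1804 → Jul 28, 1805: 365 days.
Jul 28, 1805 → Jul 28, 1806: 365 days.
Jul 28, 1806 → Jul 28, 1807: 365 days.
Jul 28, 1807 → Jul 28, 1808: 366 days (Feb 29, 1808 is in that span).
Jul 28, 1808 → Jul 28, 1809: 365 days.
Jul 28, 1809 → Jul 28, 1810: 365 days.
Jul 28, 1810 → Jul 28, 1811: 365 days.
Jul 28, 1811 → Jul 28, 1812: 366 days (Feb 29, 1812 is in that span).
Jul 28, 1812 → Jul 28, 1813: 365 days.
Jul 28, 1813 → Jul 28, 1814: 365 days.
Jul 28, 1814 → Aug 28, 1814: 31 days (July has 31).
Aug 28, 1814 → Sep 28, 1814: 31 days (August has 31).
Sep 28, 1814 → Oct 28, 1814: 30 days (September has 30).
Oct 28, 1814 → Nov 28, 1814: 31 days (October has 31).
Nov 28, 1814 → Dec 28, 1814: 30 days (November has 30).
Dec 28, 1814 → Jan 28, 1815: 31 days (December has 31).
Jan 28, 1815 → Feb 28, 1815: 31 days (January has 31).
Feb 28, 1815 → Mar 28, 1815: 28 days (February has 28).
Mar 28, 1815 → Apr 28, 1815: 31 days (March has 31).
Apr 28, 1815 → May 28, 1815: 30 days (April has 30).
May 28, 1815 → Jun 8, 1815: 11 days.
Total: 6158 days.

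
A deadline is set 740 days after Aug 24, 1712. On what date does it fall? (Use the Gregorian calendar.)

+365 (one year) → Aug 24, 1713 (375 left).
Aug has 31 days: +8 → Sep 1, 1713 (367 left).
Sep has 30 days: +30 → Oct 1, 1713 (337 left).
Oct has 31 days: +31 → Nov 1, 1713 (306 left).
Nov has 30 days: +30 → Dec 1, 1713 (276 left).
Dec has 31 days: +31 → Jan 1, 1714 (245 left).
Jan has 31 days: +31 → Feb 1, 1714 (214 left).
Feb has 28 days: +28 → Mar 1, 1714 (186 left).
Mar has 31 days: +31 → Apr 1, 1714 (155 left).
Apr has 30 days: +30 → May 1, 1714 (125 left).
May has 31 days: +31 → Jun 1, 1714 (94 left).
Jun has 30 days: +30 → Jul 1, 1714 (64 left).
Jul has 31 days: +31 → Aug 1, 1714 (33 left).
Aug has 31 days: +31 → Sep 1, 1714 (2 left).
+2 → Sep 3, 1714.

September 3, 1714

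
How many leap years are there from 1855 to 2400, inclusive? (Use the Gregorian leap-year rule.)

133

Multiples of 4 in [1855,2400]: 137.
Of those, multiples of 100: 6 (not leap unless ÷400).
Multiples of 400: 2.
Leap years = 137 − 6 + 2 = 133.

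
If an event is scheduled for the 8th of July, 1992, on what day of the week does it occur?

Wednesday

January 1, 1992 is a Wednesday.
Jan 1, 1992 → Feb 1, 1992: 31 days (January has 31).
Feb 1, 1992 → Mar 1, 1992: 29 days (February has 29).
Mar 1, 1992 → Apr 1, 1992: 31 days (March has 31).
Apr 1, 1992 → May 1, 1992: 30 days (April has 30).
May 1, 1992 → Jun 1, 1992: 31 days (May has 31).
Jun 1, 1992 → Jul 1, 1992: 30 days (June has 30).
Jul 1, 1992 → Jul 8, 1992: 7 days.
Total: 189 days.
189 mod 7 = 0, so Wednesday + 0 = Wednesday.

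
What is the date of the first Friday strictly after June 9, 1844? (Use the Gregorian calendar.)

June 14, 1844

Jun 9, 1844 is a Sunday.
From Sunday to the next Friday is 5 days.
Jun 9, 1844 + 5 = Jun 14, 1844.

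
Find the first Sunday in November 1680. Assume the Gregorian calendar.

November 3, 1680

November 1, 1680 is a Friday.
The first Sunday is therefore November 3 (2 days later).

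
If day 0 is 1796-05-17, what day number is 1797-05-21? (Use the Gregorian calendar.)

369

May 17, 1796 → Jun 17, 1796: 31 days (May has 31).
Jun 17, 1796 → Jul 17, 1796: 30 days (June has 30).
Jul 17, 1796 → Aug 17, 1796: 31 days (July has 31).
Aug 17, 1796 → Sep 17, 1796: 31 days (August has 31).
Sep 17, 1796 → Oct 17, 1796: 30 days (September has 30).
Oct 17, 1796 → Nov 17, 1796: 31 days (October has 31).
Nov 17, 1796 → Dec 17, 1796: 30 days (November has 30).
Dec 17, 1796 → Jan 17, 1797: 31 days (December has 31).
Jan 17, 1797 → Feb 17, 1797: 31 days (January has 31).
Feb 17, 1797 → Mar 17, 1797: 28 days (February has 28).
Mar 17, 1797 → Apr 17, 1797: 31 days (March has 31).
Apr 17, 1797 → May 17, 1797: 30 days (April has 30).
May 17, 1797 → May 21, 1797: 4 days.
Total: 369 days.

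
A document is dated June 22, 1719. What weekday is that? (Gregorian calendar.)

Doomsday rule: the anchor day for the 1700s is Sunday. For year 19: 19÷12 = 1 r 7, and 7÷4 = 1, so 1+7+1 = 9.
Sunday + 9 ≡ Tuesday — that's 1719's doomsday.
In June the doomsday date is Jun 6.
Jun 22 is 16 days after Jun 6; 16 mod 7 = 2, so Tuesday + 2 = Thursday.

Thursday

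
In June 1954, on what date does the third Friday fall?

June 1, 1954 is a Tuesday.
The first Friday is therefore June 4 (3 days later).
The third Friday is 4 + 2×7 = June 18.

June 18, 1954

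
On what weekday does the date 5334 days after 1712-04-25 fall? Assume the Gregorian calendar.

Apr 25, 1712 is a Monday.
5334 mod 7 = 0, so 5334 days after a Monday is Monday + 0 = Monday.

Monday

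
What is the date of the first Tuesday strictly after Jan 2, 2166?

January 7, 2166

Jan 2, 2166 is a Thursday.
From Thursday to the next Tuesday is 5 days.
Jan 2, 2166 + 5 = Jan 7, 2166.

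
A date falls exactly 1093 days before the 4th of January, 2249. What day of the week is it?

Wednesday

First find the weekday of Jan 4, 2249. Doomsday rule: the anchor day for the 2200s is Friday. For year 49: 49÷12 = 4 r 1, and 1÷4 = 0, so 4+1+0 = 5.
Friday + 5 ≡ Wednesday — that's 2249's doomsday.
In January the doomsday date is Jan 3 (2249 is not a leap year).
Jan 4 is 1 day after Jan 3; 1 mod 7 = 1, so Wednesday + 1 = Thursday.
1093 mod 7 = 1, so 1093 days before a Thursday is Thursday − 1 = Wednesday.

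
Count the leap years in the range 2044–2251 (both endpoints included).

50

Multiples of 4 in [2044,2251]: 52.
Of those, multiples of 100: 2 (not leap unless ÷400).
Multiples of 400: 0.
Leap years = 52 − 2 + 0 = 50.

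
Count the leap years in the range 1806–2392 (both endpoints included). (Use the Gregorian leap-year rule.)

Multiples of 4 in [1806,2392]: 147.
Of those, multiples of 100: 5 (not leap unless ÷400).
Multiples of 400: 1.
Leap years = 147 − 5 + 1 = 143.

143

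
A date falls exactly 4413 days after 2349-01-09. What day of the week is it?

First find the weekday of Jan 9, 2349. Doomsday rule: the anchor day for the 2300s is Wednesday. For year 49: 49÷12 = 4 r 1, and 1÷4 = 0, so 4+1+0 = 5.
Wednesday + 5 ≡ Monday — that's 2349's doomsday.
In January the doomsday date is Jan 3 (2349 is not a leap year).
Jan 9 is 6 days after Jan 3; 6 mod 7 = 6, so Monday + 6 = Sunday.
4413 mod 7 = 3, so 4413 days after a Sunday is Sunday + 3 = Wednesday.

Wednesday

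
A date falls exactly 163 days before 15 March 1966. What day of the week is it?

First find the weekday of Mar 15, 1966. Doomsday rule: the anchor day for the 1900s is Wednesday. For year 66: 66÷12 = 5 r 6, and 6÷4 = 1, so 5+6+1 = 12.
Wednesday + 12 ≡ Monday — that's 1966's doomsday.
In March the doomsday date is Mar 14.
Mar 15 is 1 day after Mar 14; 1 mod 7 = 1, so Monday + 1 = Tuesday.
163 mod 7 = 2, so 163 days before a Tuesday is Tuesday − 2 = Sunday.

Sunday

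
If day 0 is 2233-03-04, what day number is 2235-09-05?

Mar 4, 2233 → Mar 4, 2234: 365 days.
Mar 4, 2234 → Mar 4, 2235: 365 days.
Mar 4, 2235 → Apr 4, 2235: 31 days (March has 31).
Apr 4, 2235 → May 4, 2235: 30 days (April has 30).
May 4, 2235 → Jun 4, 2235: 31 days (May has 31).
Jun 4, 2235 → Jul 4, 2235: 30 days (June has 30).
Jul 4, 2235 → Aug 4, 2235: 31 days (July has 31).
Aug 4, 2235 → Sep 4, 2235: 31 days (August has 31).
Sep 4, 2235 → Sep 5, 2235: 1 days.
Total: 915 days.

915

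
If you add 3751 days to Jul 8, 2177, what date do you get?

+365 (one year) → Jul 8, 2178 (3386 left).
+365 (one year) → Jul 8, 2179 (3021 left).
+366 (one year; includes Feb 29, 2180) → Jul 8, 2180 (2655 left).
+365 (one year) → Jul 8, 2181 (2290 left).
+365 (one year) → Jul 8, 2182 (1925 left).
+365 (one year) → Jul 8, 2183 (1560 left).
+366 (one year; includes Feb 29, 2184) → Jul 8, 2184 (1194 left).
+365 (one year) → Jul 8, 2185 (829 left).
+365 (one year) → Jul 8, 2186 (464 left).
+365 (one year) → Jul 8, 2187 (99 left).
Jul has 31 days: +24 → Aug 1, 2187 (75 left).
Aug has 31 days: +31 → Sep 1, 2187 (44 left).
Sep has 30 days: +30 → Oct 1, 2187 (14 left).
+14 → Oct 15, 2187.

October 15, 2187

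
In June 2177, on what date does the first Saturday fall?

June 1, 2177 is a Sunday.
The first Saturday is therefore June 7 (6 days later).

June 7, 2177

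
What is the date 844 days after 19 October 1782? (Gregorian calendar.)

February 9, 1785

+365 (one year) → Oct 19, 1783 (479 left).
+366 (one year; includes Feb 29, 1784) → Oct 19, 1784 (113 left).
Oct has 31 days: +13 → Nov 1, 1784 (100 left).
Nov has 30 days: +30 → Dec 1, 1784 (70 left).
Dec has 31 days: +31 → Jan 1, 1785 (39 left).
Jan has 31 days: +31 → Feb 1, 1785 (8 left).
+8 → Feb 9, 1785.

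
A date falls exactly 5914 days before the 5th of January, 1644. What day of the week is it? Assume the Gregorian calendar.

Jan 5, 1644 is a Tuesday.
5914 mod 7 = 6, so 5914 days before a Tuesday is Tuesday − 6 = Wednesday.

Wednesday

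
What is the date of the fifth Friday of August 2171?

August 1, 2171 is a Thursday.
The first Friday is therefore August 2 (1 days later).
The fifth Friday is 2 + 4×7 = August 30.

August 30, 2171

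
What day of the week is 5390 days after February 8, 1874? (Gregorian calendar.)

Sunday

Feb 8, 1874 is a Sunday.
5390 mod 7 = 0, so 5390 days after a Sunday is Sunday + 0 = Sunday.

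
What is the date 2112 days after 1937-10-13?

+365 (one year) → Oct 13, 1938 (1747 left).
+365 (one year) → Oct 13, 1939 (1382 left).
+366 (one year; includes Feb 29, 1940) → Oct 13, 1940 (1016 left).
+365 (one year) → Oct 13, 1941 (651 left).
+365 (one year) → Oct 13, 1942 (286 left).
Oct has 31 days: +19 → Nov 1, 1942 (267 left).
Nov has 30 days: +30 → Dec 1, 1942 (237 left).
Dec has 31 days: +31 → Jan 1, 1943 (206 left).
Jan has 31 days: +31 → Feb 1, 1943 (175 left).
Feb has 28 days: +28 → Mar 1, 1943 (147 left).
Mar has 31 days: +31 → Apr 1, 1943 (116 left).
Apr has 30 days: +30 → May 1, 1943 (86 left).
May has 31 days: +31 → Jun 1, 1943 (55 left).
Jun has 30 days: +30 → Jul 1, 1943 (25 left).
+25 → Jul 26, 1943.

July 26, 1943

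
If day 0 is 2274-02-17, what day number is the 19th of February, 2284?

Feb 17, 2274 → Feb 17, 2275: 365 days.
Feb 17, 2275 → Feb 17, 2276: 365 days.
Feb 17, 2276 → Feb 17, 2277: 366 days (Feb 29, 2276 is in that span).
Feb 17, 2277 → Feb 17, 2278: 365 days.
Feb 17, 2278 → Feb 17, 2279: 365 days.
Feb 17, 2279 → Feb 17, 2280: 365 days.
Feb 17, 2280 → Feb 17, 2281: 366 days (Feb 29, 2280 is in that span).
Feb 17, 2281 → Feb 17, 2282: 365 days.
Feb 17, 2282 → Feb 17, 2283: 365 days.
Feb 17, 2283 → Mar 17, 2283: 28 days (February has 28).
Mar 17, 2283 → Apr 17, 2283: 31 days (March has 31).
Apr 17, 2283 → May 17, 2283: 30 days (April has 30).
May 17, 2283 → Jun 17, 2283: 31 days (May has 31).
Jun 17, 2283 → Jul 17, 2283: 30 days (June has 30).
Jul 17, 2283 → Aug 17, 2283: 31 days (July has 31).
Aug 17, 2283 → Sep 17, 2283: 31 days (August has 31).
Sep 17, 2283 → Oct 17, 2283: 30 days (September has 30).
Oct 17, 2283 → Nov 17, 2283: 31 days (October has 31).
Nov 17, 2283 → Dec 17, 2283: 30 days (November has 30).
Dec 17, 2283 → Jan 17, 2284: 31 days (December has 31).
Jan 17, 2284 → Feb 17, 2284: 31 days (January has 31).
Feb 17, 2284 → Feb 19, 2284: 2 days.
Total: 3654 days.

3654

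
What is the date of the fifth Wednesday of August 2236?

August 1, 2236 is a Monday.
The first Wednesday is therefore August 3 (2 days later).
The fifth Wednesday is 3 + 4×7 = August 31.

August 31, 2236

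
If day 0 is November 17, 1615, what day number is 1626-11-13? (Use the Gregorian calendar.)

Nov 17, 1615 → Nov 17, 1616: 366 days (Feb 29, 1616 is in that span).
Nov 17, 1616 → Nov 17, 1617: 365 days.
Nov 17, 1617 → Nov 17, 1618: 365 days.
Nov 17, 1618 → Nov 17, 1619: 365 days.
Nov 17, 1619 → Nov 17, 1620: 366 days (Feb 29, 1620 is in that span).
Nov 17, 1620 → Nov 17, 1621: 365 days.
Nov 17, 1621 → Nov 17, 1622: 365 days.
Nov 17, 1622 → Nov 17, 1623: 365 days.
Nov 17, 1623 → Nov 17, 1624: 366 days (Feb 29, 1624 is in that span).
Nov 17, 1624 → Nov 17, 1625: 365 days.
Nov 17, 1625 → Dec 17, 1625: 30 days (November has 30).
Dec 17, 1625 → Jan 17, 1626: 31 days (December has 31).
Jan 17, 1626 → Feb 17, 1626: 31 days (January has 31).
Feb 17, 1626 → Mar 17, 1626: 28 days (February has 28).
Mar 17, 1626 → Apr 17, 1626: 31 days (March has 31).
Apr 17, 1626 → May 17, 1626: 30 days (April has 30).
May 17, 1626 → Jun 17, 1626: 31 days (May has 31).
Jun 17, 1626 → Jul 17, 1626: 30 days (June has 30).
Jul 17, 1626 → Aug 17, 1626: 31 days (July has 31).
Aug 17, 1626 → Sep 17, 1626: 31 days (August has 31).
Sep 17, 1626 → Oct 17, 1626: 30 days (September has 30).
Oct 17, 1626 → Nov 13, 1626: 27 days.
Total: 4014 days.

4014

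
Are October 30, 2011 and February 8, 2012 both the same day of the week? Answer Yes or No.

From Oct 30, 2011 to Feb 8, 2012 is 101 days.
101 mod 7 = 3, so they are different weekdays.
(Oct 30, 2011 is a Sunday; Feb 8, 2012 is a Wednesday.)

No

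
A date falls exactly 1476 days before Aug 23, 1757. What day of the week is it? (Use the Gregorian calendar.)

Aug 23, 1757 is a Tuesday.
1476 mod 7 = 6, so 1476 days before a Tuesday is Tuesday − 6 = Wednesday.

Wednesday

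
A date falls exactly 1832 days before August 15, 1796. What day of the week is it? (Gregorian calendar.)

First find the weekday of Aug 15, 1796. Doomsday rule: the anchor day for the 1700s is Sunday. For year 96: 96÷12 = 8 r 0, and 0÷4 = 0, so 8+0+0 = 8.
Sunday + 8 ≡ Monday — that's 1796's doomsday.
In August the doomsday date is Aug 8.
Aug 15 is 7 days after Aug 8; 7 mod 7 = 0, so Monday + 0 = Monday.
1832 mod 7 = 5, so 1832 days before a Monday is Monday − 5 = Wednesday.

Wednesday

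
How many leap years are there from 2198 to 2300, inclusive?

24

Multiples of 4 in [2198,2300]: 26.
Of those, multiples of 100: 2 (not leap unless ÷400).
Multiples of 400: 0.
Leap years = 26 − 2 + 0 = 24.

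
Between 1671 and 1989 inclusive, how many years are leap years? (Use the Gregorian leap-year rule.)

Multiples of 4 in [1671,1989]: 80.
Of those, multiples of 100: 3 (not leap unless ÷400).
Multiples of 400: 0.
Leap years = 80 − 3 + 0 = 77.

77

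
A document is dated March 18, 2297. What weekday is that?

Doomsday rule: the anchor day for the 2200s is Friday. For year 97: 97÷12 = 8 r 1, and 1÷4 = 0, so 8+1+0 = 9.
Friday + 9 ≡ Sunday — that's 2297's doomsday.
In March the doomsday date is Mar 14.
Mar 18 is 4 days after Mar 14; 4 mod 7 = 4, so Sunday + 4 = Thursday.

Thursday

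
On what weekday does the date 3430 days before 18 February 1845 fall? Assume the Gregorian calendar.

First find the weekday of Feb 18, 1845. Doomsday rule: the anchor day for the 1800s is Friday. For year 45: 45÷12 = 3 r 9, and 9÷4 = 2, so 3+9+2 = 14.
Friday + 14 ≡ Friday — that's 1845's doomsday.
In February the doomsday date is Feb 28 (1845 is not a leap year).
Feb 18 is 10 days before Feb 28; 10 mod 7 = 3, so Friday − 3 = Tuesday.
3430 mod 7 = 0, so 3430 days before a Tuesday is Tuesday − 0 = Tuesday.

Tuesday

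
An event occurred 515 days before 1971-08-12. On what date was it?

−365 (one year) → Aug 12, 1970 (150 left).
−12 → Jul 31, 1970 (end of Jul, 31 days; 138 left).
−31 → Jun 30, 1970 (end of Jun, 30 days; 107 left).
−30 → May 31, 1970 (end of May, 31 days; 77 left).
−31 → Apr 30, 1970 (end of Apr, 30 days; 46 left).
−30 → Mar 31, 1970 (end of Mar, 31 days; 16 left).
−16 → Mar 15, 1970.

March 15, 1970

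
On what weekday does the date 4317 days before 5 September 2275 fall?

Tuesday

Sep 5, 2275 is a Sunday.
4317 mod 7 = 5, so 4317 days before a Sunday is Sunday − 5 = Tuesday.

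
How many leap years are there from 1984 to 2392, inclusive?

100

Multiples of 4 in [1984,2392]: 103.
Of those, multiples of 100: 4 (not leap unless ÷400).
Multiples of 400: 1.
Leap years = 103 − 4 + 1 = 100.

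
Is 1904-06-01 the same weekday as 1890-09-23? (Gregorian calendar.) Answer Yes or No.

No

From Sep 23, 1890 to Jun 1, 1904 is 4999 days.
4999 mod 7 = 1, so they are different weekdays.
(Sep 23, 1890 is a Tuesday; Jun 1, 1904 is a Wednesday.)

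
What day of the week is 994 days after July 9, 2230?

Friday

Jul 9, 2230 is a Friday.
994 mod 7 = 0, so 994 days after a Friday is Friday + 0 = Friday.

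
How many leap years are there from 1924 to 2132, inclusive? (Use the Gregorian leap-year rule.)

Multiples of 4 in [1924,2132]: 53.
Of those, multiples of 100: 2 (not leap unless ÷400).
Multiples of 400: 1.
Leap years = 53 − 2 + 1 = 52.

52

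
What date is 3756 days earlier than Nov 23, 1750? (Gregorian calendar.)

−365 (one year) → Nov 23, 1749 (3391 left).
−365 (one year) → Nov 23, 1748 (3026 left).
−366 (one year; includes Feb 29, 1748) → Nov 23, 1747 (2660 left).
−365 (one year) → Nov 23, 1746 (2295 left).
−365 (one year) → Nov 23, 1745 (1930 left).
−365 (one year) → Nov 23, 1744 (1565 left).
−366 (one year; includes Feb 29, 1744) → Nov 23, 1743 (1199 left).
−365 (one year) → Nov 23, 1742 (834 left).
−365 (one year) → Nov 23, 1741 (469 left).
−365 (one year) → Nov 23, 1740 (104 left).
−23 → Oct 31, 1740 (end of Oct, 31 days; 81 left).
−31 → Sep 30, 1740 (end of Sep, 30 days; 50 left).
−30 → Aug 31, 1740 (end of Aug, 31 days; 20 left).
−20 → Aug 11, 1740.

August 11, 1740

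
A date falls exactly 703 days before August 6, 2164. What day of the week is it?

Friday

First find the weekday of Aug 6, 2164. Doomsday rule: the anchor day for the 2100s is Sunday. For year 64: 64÷12 = 5 r 4, and 4÷4 = 1, so 5+4+1 = 10.
Sunday + 10 ≡ Wednesday — that's 2164's doomsday.
In August the doomsday date is Aug 8.
Aug 6 is 2 days before Aug 8; 2 mod 7 = 2, so Wednesday − 2 = Monday.
703 mod 7 = 3, so 703 days before a Monday is Monday − 3 = Friday.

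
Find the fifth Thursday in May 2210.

May 1, 2210 is a Tuesday.
The first Thursday is therefore May 3 (2 days later).
The fifth Thursday is 3 + 4×7 = May 31.

May 31, 2210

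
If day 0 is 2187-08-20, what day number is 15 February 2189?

Aug 20, 2187 → Aug 20, 2188: 366 days (Feb 29, 2188 is in that span).
Aug 20, 2188 → Sep 20, 2188: 31 days (August has 31).
Sep 20, 2188 → Oct 20, 2188: 30 days (September has 30).
Oct 20, 2188 → Nov 20, 2188: 31 days (October has 31).
Nov 20, 2188 → Dec 20, 2188: 30 days (November has 30).
Dec 20, 2188 → Jan 20, 2189: 31 days (December has 31).
Jan 20, 2189 → Feb 15, 2189: 26 days.
Total: 545 days.

545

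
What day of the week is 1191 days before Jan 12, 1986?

First find the weekday of Jan 12, 1986. Doomsday rule: the anchor day for the 1900s is Wednesday. For year 86: 86÷12 = 7 r 2, and 2÷4 = 0, so 7+2+0 = 9.
Wednesday + 9 ≡ Friday — that's 1986's doomsday.
In January the doomsday date is Jan 3 (1986 is not a leap year).
Jan 12 is 9 days after Jan 3; 9 mod 7 = 2, so Friday + 2 = Sunday.
1191 mod 7 = 1, so 1191 days before a Sunday is Sunday − 1 = Saturday.

Saturday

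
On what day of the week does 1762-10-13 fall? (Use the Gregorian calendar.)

Wednesday

Doomsday rule: the anchor day for the 1700s is Sunday. For year 62: 62÷12 = 5 r 2, and 2÷4 = 0, so 5+2+0 = 7.
Sunday + 7 ≡ Sunday — that's 1762's doomsday.
In October the doomsday date is Oct 10.
Oct 13 is 3 days after Oct 10; 3 mod 7 = 3, so Sunday + 3 = Wednesday.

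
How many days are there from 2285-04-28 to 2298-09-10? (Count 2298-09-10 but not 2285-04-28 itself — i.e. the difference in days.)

Apr 28, 2285 → Apr 28, 2286: 365 days.
Apr 28, 2286 → Apr 28, 2287: 365 days.
Apr 28, 2287 → Apr 28, 2288: 366 days (Feb 29, 2288 is in that span).
Apr 28, 2288 → Apr 28, 2289: 365 days.
Apr 28, 2289 → Apr 28, 2290: 365 days.
Apr 28, 2290 → Apr 28, 2291: 365 days.
Apr 28, 2291 → Apr 28, 2292: 366 days (Feb 29, 2292 is in that span).
Apr 28, 2292 → Apr 28, 2293: 365 days.
Apr 28, 2293 → Apr 28, 2294: 365 days.
Apr 28, 2294 → Apr 28, 2295: 365 days.
Apr 28, 2295 → Apr 28, 2296: 366 days (Feb 29, 2296 is in that span).
Apr 28, 2296 → Apr 28, 2297: 365 days.
Apr 28, 2297 → Apr 28, 2298: 365 days.
Apr 28, 2298 → May 28, 2298: 30 days (April has 30).
May 28, 2298 → Jun 28, 2298: 31 days (May has 31).
Jun 28, 2298 → Jul 28, 2298: 30 days (June has 30).
Jul 28, 2298 → Aug 28, 2298: 31 days (July has 31).
Aug 28, 2298 → Sep 10, 2298: 13 days.
Total: 4883 days.

4883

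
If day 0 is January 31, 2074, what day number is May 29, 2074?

118

Jan 31, 2074 → Feb 28, 2074: 28 days (January has 31).
Feb 28, 2074 → Mar 28, 2074: 28 days (February has 28).
Mar 28, 2074 → Apr 28, 2074: 31 days (March has 31).
Apr 28, 2074 → May 28, 2074: 30 days (April has 30).
May 28, 2074 → May 29, 2074: 1 days.
Total: 118 days.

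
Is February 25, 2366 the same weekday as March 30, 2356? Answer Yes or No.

From Mar 30, 2356 to Feb 25, 2366 is 3619 days.
3619 mod 7 = 0, so they are the same weekday.
(Mar 30, 2356 is a Friday; Feb 25, 2366 is a Friday.)

Yes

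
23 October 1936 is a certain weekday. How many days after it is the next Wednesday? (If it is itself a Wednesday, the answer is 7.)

5

Oct 23, 1936 is a Friday.
From Friday to the next Wednesday is 5 days.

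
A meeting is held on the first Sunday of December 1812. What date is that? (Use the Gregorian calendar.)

December 1, 1812 is a Tuesday.
The first Sunday is therefore December 6 (5 days later).

December 6, 1812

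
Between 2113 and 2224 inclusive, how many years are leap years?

27

Multiples of 4 in [2113,2224]: 28.
Of those, multiples of 100: 1 (not leap unless ÷400).
Multiples of 400: 0.
Leap years = 28 − 1 + 0 = 27.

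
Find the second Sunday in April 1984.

April 8, 1984

April 1, 1984 is a Sunday.
The first Sunday is therefore April 1 (same day).
The second Sunday is 1 + 1×7 = April 8.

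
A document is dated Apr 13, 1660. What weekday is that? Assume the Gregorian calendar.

Tuesday

Doomsday rule: the anchor day for the 1600s is Tuesday. For year 60: 60÷12 = 5 r 0, and 0÷4 = 0, so 5+0+0 = 5.
Tuesday + 5 ≡ Sunday — that's 1660's doomsday.
In April the doomsday date is Apr 4.
Apr 13 is 9 days after Apr 4; 9 mod 7 = 2, so Sunday + 2 = Tuesday.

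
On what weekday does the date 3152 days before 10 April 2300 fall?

Sunday

Apr 10, 2300 is a Tuesday.
3152 mod 7 = 2, so 3152 days before a Tuesday is Tuesday − 2 = Sunday.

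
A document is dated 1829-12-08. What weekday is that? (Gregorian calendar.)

Tuesday

Doomsday rule: the anchor day for the 1800s is Friday. For year 29: 29÷12 = 2 r 5, and 5÷4 = 1, so 2+5+1 = 8.
Friday + 8 ≡ Saturday — that's 1829's doomsday.
In December the doomsday date is Dec 12.
Dec 8 is 4 days before Dec 12; 4 mod 7 = 4, so Saturday − 4 = Tuesday.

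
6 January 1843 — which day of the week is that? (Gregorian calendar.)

Doomsday rule: the anchor day for the 1800s is Friday. For year 43: 43÷12 = 3 r 7, and 7÷4 = 1, so 3+7+1 = 11.
Friday + 11 ≡ Tuesday — that's 1843's doomsday.
In January the doomsday date is Jan 3 (1843 is not a leap year).
Jan 6 is 3 days after Jan 3; 3 mod 7 = 3, so Tuesday + 3 = Friday.

Friday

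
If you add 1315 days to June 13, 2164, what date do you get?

+365 (one year) → Jun 13, 2165 (950 left).
+365 (one year) → Jun 13, 2166 (585 left).
+365 (one year) → Jun 13, 2167 (220 left).
Jun has 30 days: +18 → Jul 1, 2167 (202 left).
Jul has 31 days: +31 → Aug 1, 2167 (171 left).
Aug has 31 days: +31 → Sep 1, 2167 (140 left).
Sep has 30 days: +30 → Oct 1, 2167 (110 left).
Oct has 31 days: +31 → Nov 1, 2167 (79 left).
Nov has 30 days: +30 → Dec 1, 2167 (49 left).
Dec has 31 days: +31 → Jan 1, 2168 (18 left).
+18 → Jan 19, 2168.

January 19, 2168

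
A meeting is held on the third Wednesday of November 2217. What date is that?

November 19, 2217

November 1, 2217 is a Saturday.
The first Wednesday is therefore November 5 (4 days later).
The third Wednesday is 5 + 2×7 = November 19.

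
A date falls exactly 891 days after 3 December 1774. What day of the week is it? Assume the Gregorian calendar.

Dec 3, 1774 is a Saturday.
891 mod 7 = 2, so 891 days after a Saturday is Saturday + 2 = Monday.

Monday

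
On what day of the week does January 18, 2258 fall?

Doomsday rule: the anchor day for the 2200s is Friday. For year 58: 58÷12 = 4 r 10, and 10÷4 = 2, so 4+10+2 = 16.
Friday + 16 ≡ Sunday — that's 2258's doomsday.
In January the doomsday date is Jan 3 (2258 is not a leap year).
Jan 18 is 15 days after Jan 3; 15 mod 7 = 1, so Sunday + 1 = Monday.

Monday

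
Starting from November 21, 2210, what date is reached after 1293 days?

June 6, 2214

+365 (one year) → Nov 21, 2211 (928 left).
+366 (one year; includes Feb 29, 2212) → Nov 21, 2212 (562 left).
+365 (one year) → Nov 21, 2213 (197 left).
Nov has 30 days: +10 → Dec 1, 2213 (187 left).
Dec has 31 days: +31 → Jan 1, 2214 (156 left).
Jan has 31 days: +31 → Feb 1, 2214 (125 left).
Feb has 28 days: +28 → Mar 1, 2214 (97 left).
Mar has 31 days: +31 → Apr 1, 2214 (66 left).
Apr has 30 days: +30 → May 1, 2214 (36 left).
May has 31 days: +31 → Jun 1, 2214 (5 left).
+5 → Jun 6, 2214.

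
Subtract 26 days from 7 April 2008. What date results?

−7 → Mar 31, 2008 (end of Mar, 31 days; 19 left).
−19 → Mar 12, 2008.

March 12, 2008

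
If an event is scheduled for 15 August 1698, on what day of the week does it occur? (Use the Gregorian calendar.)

Doomsday rule: the anchor day for the 1600s is Tuesday. For year 98: 98÷12 = 8 r 2, and 2÷4 = 0, so 8+2+0 = 10.
Tuesday + 10 ≡ Friday — that's 1698's doomsday.
In August the doomsday date is Aug 8.
Aug 15 is 7 days after Aug 8; 7 mod 7 = 0, so Friday + 0 = Friday.

Friday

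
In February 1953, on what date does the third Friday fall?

February 20, 1953

February 1, 1953 is a Sunday.
The first Friday is therefore February 6 (5 days later).
The third Friday is 6 + 2×7 = February 20.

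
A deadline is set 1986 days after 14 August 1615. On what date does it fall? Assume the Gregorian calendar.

+366 (one year; includes Feb 29, 1616) → Aug 14, 1616 (1620 left).
+365 (one year) → Aug 14, 1617 (1255 left).
+365 (one year) → Aug 14, 1618 (890 left).
+365 (one year) → Aug 14, 1619 (525 left).
+366 (one year; includes Feb 29, 1620) → Aug 14, 1620 (159 left).
Aug has 31 days: +18 → Sep 1, 1620 (141 left).
Sep has 30 days: +30 → Oct 1, 1620 (111 left).
Oct has 31 days: +31 → Nov 1, 1620 (80 left).
Nov has 30 days: +30 → Dec 1, 1620 (50 left).
Dec has 31 days: +31 → Jan 1, 1621 (19 left).
+19 → Jan 20, 1621.

January 20, 1621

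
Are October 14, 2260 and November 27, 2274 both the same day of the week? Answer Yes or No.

From Oct 14, 2260 to Nov 27, 2274 is 5157 days.
5157 mod 7 = 5, so they are different weekdays.
(Oct 14, 2260 is a Sunday; Nov 27, 2274 is a Friday.)

No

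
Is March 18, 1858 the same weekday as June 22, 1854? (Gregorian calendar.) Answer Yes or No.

From Jun 22, 1854 to Mar 18, 1858 is 1365 days.
1365 mod 7 = 0, so they are the same weekday.
(Jun 22, 1854 is a Thursday; Mar 18, 1858 is a Thursday.)

Yes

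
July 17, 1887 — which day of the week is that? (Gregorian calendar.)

Sunday

Doomsday rule: the anchor day for the 1800s is Friday. For year 87: 87÷12 = 7 r 3, and 3÷4 = 0, so 7+3+0 = 10.
Friday + 10 ≡ Monday — that's 1887's doomsday.
In July the doomsday date is Jul 11.
Jul 17 is 6 days after Jul 11; 6 mod 7 = 6, so Monday + 6 = Sunday.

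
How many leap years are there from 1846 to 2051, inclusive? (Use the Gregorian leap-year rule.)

Multiples of 4 in [1846,2051]: 51.
Of those, multiples of 100: 2 (not leap unless ÷400).
Multiples of 400: 1.
Leap years = 51 − 2 + 1 = 50.

50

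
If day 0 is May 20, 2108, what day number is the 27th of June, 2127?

6977

May 20, 2108 → May 20, 2109: 365 days.
May 20, 2109 → May 20, 2110: 365 days.
May 20, 2110 → May 20, 2111: 365 days.
May 20, 2111 → May 20, 2112: 366 days (Feb 29, 2112 is in that span).
May 20, 2112 → May 20, 2113: 365 days.
May 20, 2113 → May 20, 2114: 365 days.
May 20, 2114 → May 20, 2115: 365 days.
May 20, 2115 → May 20, 2116: 366 days (Feb 29, 2116 is in that span).
May 20, 2116 → May 20, 2117: 365 days.
May 20, 2117 → May 20, 2118: 365 days.
May 20, 2118 → May 20, 2119: 365 days.
May 20, 2119 → May 20, 2120: 366 days (Feb 29, 2120 is in that span).
May 20, 2120 → May 20, 2121: 365 days.
May 20, 2121 → May 20, 2122: 365 days.
May 20, 2122 → May 20, 2123: 365 days.
May 20, 2123 → May 20, 2124: 366 days (Feb 29, 2124 is in that span).
May 20, 2124 → May 20, 2125: 365 days.
May 20, 2125 → May 20, 2126: 365 days.
May 20, 2126 → May 20, 2127: 365 days.
May 20, 2127 → Jun 20, 2127: 31 days (May has 31).
Jun 20, 2127 → Jun 27, 2127: 7 days.
Total: 6977 days.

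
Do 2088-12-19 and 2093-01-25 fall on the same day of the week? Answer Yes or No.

Yes

From Dec 19, 2088 to Jan 25, 2093 is 1498 days.
1498 mod 7 = 0, so they are the same weekday.
(Dec 19, 2088 is a Sunday; Jan 25, 2093 is a Sunday.)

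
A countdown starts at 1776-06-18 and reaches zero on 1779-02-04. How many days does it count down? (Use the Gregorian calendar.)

Jun 18, 1776 → Jun 18, 1777: 365 days.
Jun 18, 1777 → Jun 18, 1778: 365 days.
Jun 18, 1778 → Jul 18, 1778: 30 days (June has 30).
Jul 18, 1778 → Aug 18, 1778: 31 days (July has 31).
Aug 18, 1778 → Sep 18, 1778: 31 days (August has 31).
Sep 18, 1778 → Oct 18, 1778: 30 days (September has 30).
Oct 18, 1778 → Nov 18, 1778: 31 days (October has 31).
Nov 18, 1778 → Dec 18, 1778: 30 days (November has 30).
Dec 18, 1778 → Jan 18, 1779: 31 days (December has 31).
Jan 18, 1779 → Feb 4, 1779: 17 days.
Total: 961 days.

961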